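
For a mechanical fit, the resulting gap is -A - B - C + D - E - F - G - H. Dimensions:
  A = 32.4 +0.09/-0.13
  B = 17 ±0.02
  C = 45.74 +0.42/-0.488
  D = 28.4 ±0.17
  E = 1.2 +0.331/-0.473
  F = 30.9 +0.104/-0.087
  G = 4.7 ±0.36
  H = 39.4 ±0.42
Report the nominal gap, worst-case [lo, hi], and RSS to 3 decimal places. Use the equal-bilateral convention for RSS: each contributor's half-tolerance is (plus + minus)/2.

nominal=-142.940 wc=[-144.855,-140.792] rss=0.851

Stack each dimension's contribution:
  -A: nom -32.400 → Σnom=-32.400; wc +0.130/-0.090 → slack +0.130/-0.090; half-tol=0.110, Σhalf²=0.012100
  -B: nom -17.000 → Σnom=-49.400; wc +0.020/-0.020 → slack +0.150/-0.110; half-tol=0.020, Σhalf²=0.012500
  -C: nom -45.740 → Σnom=-95.140; wc +0.488/-0.420 → slack +0.638/-0.530; half-tol=0.454, Σhalf²=0.218616
  +D: nom +28.400 → Σnom=-66.740; wc +0.170/-0.170 → slack +0.808/-0.700; half-tol=0.170, Σhalf²=0.247516
  -E: nom -1.200 → Σnom=-67.940; wc +0.473/-0.331 → slack +1.281/-1.031; half-tol=0.402, Σhalf²=0.409120
  -F: nom -30.900 → Σnom=-98.840; wc +0.087/-0.104 → slack +1.368/-1.135; half-tol=0.096, Σhalf²=0.418240
  -G: nom -4.700 → Σnom=-103.540; wc +0.360/-0.360 → slack +1.728/-1.495; half-tol=0.360, Σhalf²=0.547840
  -H: nom -39.400 → Σnom=-142.940; wc +0.420/-0.420 → slack +2.148/-1.915; half-tol=0.420, Σhalf²=0.724240
Nominal = -142.940. Worst-case = [-142.940 - 1.915, -142.940 + 2.148] = [-144.855, -140.792]. RSS = √0.724240 = 0.851.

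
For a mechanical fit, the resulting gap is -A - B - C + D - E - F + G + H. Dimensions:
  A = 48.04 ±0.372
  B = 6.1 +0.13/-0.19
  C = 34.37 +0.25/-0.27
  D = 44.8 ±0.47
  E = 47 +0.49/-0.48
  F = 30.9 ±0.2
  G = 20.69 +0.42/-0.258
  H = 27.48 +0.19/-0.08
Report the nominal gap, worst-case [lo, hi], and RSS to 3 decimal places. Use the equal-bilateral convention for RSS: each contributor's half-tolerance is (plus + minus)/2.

nominal=-73.440 wc=[-75.690,-70.848] rss=0.928

Stack each dimension's contribution:
  -A: nom -48.040 → Σnom=-48.040; wc +0.372/-0.372 → slack +0.372/-0.372; half-tol=0.372, Σhalf²=0.138384
  -B: nom -6.100 → Σnom=-54.140; wc +0.190/-0.130 → slack +0.562/-0.502; half-tol=0.160, Σhalf²=0.163984
  -C: nom -34.370 → Σnom=-88.510; wc +0.270/-0.250 → slack +0.832/-0.752; half-tol=0.260, Σhalf²=0.231584
  +D: nom +44.800 → Σnom=-43.710; wc +0.470/-0.470 → slack +1.302/-1.222; half-tol=0.470, Σhalf²=0.452484
  -E: nom -47.000 → Σnom=-90.710; wc +0.480/-0.490 → slack +1.782/-1.712; half-tol=0.485, Σhalf²=0.687709
  -F: nom -30.900 → Σnom=-121.610; wc +0.200/-0.200 → slack +1.982/-1.912; half-tol=0.200, Σhalf²=0.727709
  +G: nom +20.690 → Σnom=-100.920; wc +0.420/-0.258 → slack +2.402/-2.170; half-tol=0.339, Σhalf²=0.842630
  +H: nom +27.480 → Σnom=-73.440; wc +0.190/-0.080 → slack +2.592/-2.250; half-tol=0.135, Σhalf²=0.860855
Nominal = -73.440. Worst-case = [-73.440 - 2.250, -73.440 + 2.592] = [-75.690, -70.848]. RSS = √0.860855 = 0.928.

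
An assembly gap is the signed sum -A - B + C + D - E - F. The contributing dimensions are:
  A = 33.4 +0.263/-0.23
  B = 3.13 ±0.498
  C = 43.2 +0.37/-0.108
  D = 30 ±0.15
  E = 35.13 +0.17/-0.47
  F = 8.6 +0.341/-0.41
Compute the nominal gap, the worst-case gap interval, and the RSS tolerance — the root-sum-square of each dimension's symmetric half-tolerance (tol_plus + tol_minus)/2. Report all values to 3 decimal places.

Stack each dimension's contribution:
  -A: nom -33.400 → Σnom=-33.400; wc +0.230/-0.263 → slack +0.230/-0.263; half-tol=0.246, Σhalf²=0.060762
  -B: nom -3.130 → Σnom=-36.530; wc +0.498/-0.498 → slack +0.728/-0.761; half-tol=0.498, Σhalf²=0.308766
  +C: nom +43.200 → Σnom=6.670; wc +0.370/-0.108 → slack +1.098/-0.869; half-tol=0.239, Σhalf²=0.365887
  +D: nom +30.000 → Σnom=36.670; wc +0.150/-0.150 → slack +1.248/-1.019; half-tol=0.150, Σhalf²=0.388387
  -E: nom -35.130 → Σnom=1.540; wc +0.470/-0.170 → slack +1.718/-1.189; half-tol=0.320, Σhalf²=0.490787
  -F: nom -8.600 → Σnom=-7.060; wc +0.410/-0.341 → slack +2.128/-1.530; half-tol=0.376, Σhalf²=0.631787
Nominal = -7.060. Worst-case = [-7.060 - 1.530, -7.060 + 2.128] = [-8.590, -4.932]. RSS = √0.631787 = 0.795.

nominal=-7.060 wc=[-8.590,-4.932] rss=0.795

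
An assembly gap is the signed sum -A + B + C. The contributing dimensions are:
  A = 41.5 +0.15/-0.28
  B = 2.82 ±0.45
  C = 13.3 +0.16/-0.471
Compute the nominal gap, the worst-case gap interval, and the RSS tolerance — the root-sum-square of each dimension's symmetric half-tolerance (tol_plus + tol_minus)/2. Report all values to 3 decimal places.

Stack each dimension's contribution:
  -A: nom -41.500 → Σnom=-41.500; wc +0.280/-0.150 → slack +0.280/-0.150; half-tol=0.215, Σhalf²=0.046225
  +B: nom +2.820 → Σnom=-38.680; wc +0.450/-0.450 → slack +0.730/-0.600; half-tol=0.450, Σhalf²=0.248725
  +C: nom +13.300 → Σnom=-25.380; wc +0.160/-0.471 → slack +0.890/-1.071; half-tol=0.316, Σhalf²=0.348265
Nominal = -25.380. Worst-case = [-25.380 - 1.071, -25.380 + 0.890] = [-26.451, -24.490]. RSS = √0.348265 = 0.590.

nominal=-25.380 wc=[-26.451,-24.490] rss=0.590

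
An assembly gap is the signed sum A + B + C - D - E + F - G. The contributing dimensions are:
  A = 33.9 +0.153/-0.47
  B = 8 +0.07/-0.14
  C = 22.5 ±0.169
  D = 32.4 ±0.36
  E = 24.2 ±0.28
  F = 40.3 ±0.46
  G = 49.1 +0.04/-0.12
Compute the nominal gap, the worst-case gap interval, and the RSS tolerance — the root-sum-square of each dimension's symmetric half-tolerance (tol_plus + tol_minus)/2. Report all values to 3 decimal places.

nominal=-1.000 wc=[-2.919,0.612] rss=0.750

Stack each dimension's contribution:
  +A: nom +33.900 → Σnom=33.900; wc +0.153/-0.470 → slack +0.153/-0.470; half-tol=0.311, Σhalf²=0.097032
  +B: nom +8.000 → Σnom=41.900; wc +0.070/-0.140 → slack +0.223/-0.610; half-tol=0.105, Σhalf²=0.108057
  +C: nom +22.500 → Σnom=64.400; wc +0.169/-0.169 → slack +0.392/-0.779; half-tol=0.169, Σhalf²=0.136618
  -D: nom -32.400 → Σnom=32.000; wc +0.360/-0.360 → slack +0.752/-1.139; half-tol=0.360, Σhalf²=0.266218
  -E: nom -24.200 → Σnom=7.800; wc +0.280/-0.280 → slack +1.032/-1.419; half-tol=0.280, Σhalf²=0.344618
  +F: nom +40.300 → Σnom=48.100; wc +0.460/-0.460 → slack +1.492/-1.879; half-tol=0.460, Σhalf²=0.556218
  -G: nom -49.100 → Σnom=-1.000; wc +0.120/-0.040 → slack +1.612/-1.919; half-tol=0.080, Σhalf²=0.562618
Nominal = -1.000. Worst-case = [-1.000 - 1.919, -1.000 + 1.612] = [-2.919, 0.612]. RSS = √0.562618 = 0.750.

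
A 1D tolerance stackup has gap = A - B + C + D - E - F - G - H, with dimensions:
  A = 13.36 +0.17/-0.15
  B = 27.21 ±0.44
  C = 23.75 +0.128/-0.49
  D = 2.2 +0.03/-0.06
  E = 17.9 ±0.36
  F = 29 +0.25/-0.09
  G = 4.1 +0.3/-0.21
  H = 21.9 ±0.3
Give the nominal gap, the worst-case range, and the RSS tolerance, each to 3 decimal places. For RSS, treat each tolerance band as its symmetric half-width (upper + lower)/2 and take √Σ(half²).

Stack each dimension's contribution:
  +A: nom +13.360 → Σnom=13.360; wc +0.170/-0.150 → slack +0.170/-0.150; half-tol=0.160, Σhalf²=0.025600
  -B: nom -27.210 → Σnom=-13.850; wc +0.440/-0.440 → slack +0.610/-0.590; half-tol=0.440, Σhalf²=0.219200
  +C: nom +23.750 → Σnom=9.900; wc +0.128/-0.490 → slack +0.738/-1.080; half-tol=0.309, Σhalf²=0.314681
  +D: nom +2.200 → Σnom=12.100; wc +0.030/-0.060 → slack +0.768/-1.140; half-tol=0.045, Σhalf²=0.316706
  -E: nom -17.900 → Σnom=-5.800; wc +0.360/-0.360 → slack +1.128/-1.500; half-tol=0.360, Σhalf²=0.446306
  -F: nom -29.000 → Σnom=-34.800; wc +0.090/-0.250 → slack +1.218/-1.750; half-tol=0.170, Σhalf²=0.475206
  -G: nom -4.100 → Σnom=-38.900; wc +0.210/-0.300 → slack +1.428/-2.050; half-tol=0.255, Σhalf²=0.540231
  -H: nom -21.900 → Σnom=-60.800; wc +0.300/-0.300 → slack +1.728/-2.350; half-tol=0.300, Σhalf²=0.630231
Nominal = -60.800. Worst-case = [-60.800 - 2.350, -60.800 + 1.728] = [-63.150, -59.072]. RSS = √0.630231 = 0.794.

nominal=-60.800 wc=[-63.150,-59.072] rss=0.794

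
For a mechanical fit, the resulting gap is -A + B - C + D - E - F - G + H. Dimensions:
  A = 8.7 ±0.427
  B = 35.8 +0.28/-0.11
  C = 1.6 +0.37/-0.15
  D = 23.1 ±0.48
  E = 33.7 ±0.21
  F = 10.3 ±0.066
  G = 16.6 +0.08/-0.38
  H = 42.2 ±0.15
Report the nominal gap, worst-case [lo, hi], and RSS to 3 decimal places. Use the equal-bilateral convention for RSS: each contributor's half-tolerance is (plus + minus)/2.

Stack each dimension's contribution:
  -A: nom -8.700 → Σnom=-8.700; wc +0.427/-0.427 → slack +0.427/-0.427; half-tol=0.427, Σhalf²=0.182329
  +B: nom +35.800 → Σnom=27.100; wc +0.280/-0.110 → slack +0.707/-0.537; half-tol=0.195, Σhalf²=0.220354
  -C: nom -1.600 → Σnom=25.500; wc +0.150/-0.370 → slack +0.857/-0.907; half-tol=0.260, Σhalf²=0.287954
  +D: nom +23.100 → Σnom=48.600; wc +0.480/-0.480 → slack +1.337/-1.387; half-tol=0.480, Σhalf²=0.518354
  -E: nom -33.700 → Σnom=14.900; wc +0.210/-0.210 → slack +1.547/-1.597; half-tol=0.210, Σhalf²=0.562454
  -F: nom -10.300 → Σnom=4.600; wc +0.066/-0.066 → slack +1.613/-1.663; half-tol=0.066, Σhalf²=0.566810
  -G: nom -16.600 → Σnom=-12.000; wc +0.380/-0.080 → slack +1.993/-1.743; half-tol=0.230, Σhalf²=0.619710
  +H: nom +42.200 → Σnom=30.200; wc +0.150/-0.150 → slack +2.143/-1.893; half-tol=0.150, Σhalf²=0.642210
Nominal = 30.200. Worst-case = [30.200 - 1.893, 30.200 + 2.143] = [28.307, 32.343]. RSS = √0.642210 = 0.801.

nominal=30.200 wc=[28.307,32.343] rss=0.801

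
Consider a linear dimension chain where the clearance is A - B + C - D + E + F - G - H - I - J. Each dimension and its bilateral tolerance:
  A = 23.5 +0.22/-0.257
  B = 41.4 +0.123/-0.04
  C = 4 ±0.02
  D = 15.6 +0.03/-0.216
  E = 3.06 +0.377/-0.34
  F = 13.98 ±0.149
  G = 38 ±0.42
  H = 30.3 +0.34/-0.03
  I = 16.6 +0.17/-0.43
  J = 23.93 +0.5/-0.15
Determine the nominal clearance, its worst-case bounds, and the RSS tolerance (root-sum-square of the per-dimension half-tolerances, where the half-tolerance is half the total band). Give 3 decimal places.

nominal=-121.290 wc=[-123.639,-119.238] rss=0.798

Stack each dimension's contribution:
  +A: nom +23.500 → Σnom=23.500; wc +0.220/-0.257 → slack +0.220/-0.257; half-tol=0.238, Σhalf²=0.056882
  -B: nom -41.400 → Σnom=-17.900; wc +0.040/-0.123 → slack +0.260/-0.380; half-tol=0.082, Σhalf²=0.063524
  +C: nom +4.000 → Σnom=-13.900; wc +0.020/-0.020 → slack +0.280/-0.400; half-tol=0.020, Σhalf²=0.063924
  -D: nom -15.600 → Σnom=-29.500; wc +0.216/-0.030 → slack +0.496/-0.430; half-tol=0.123, Σhalf²=0.079053
  +E: nom +3.060 → Σnom=-26.440; wc +0.377/-0.340 → slack +0.873/-0.770; half-tol=0.359, Σhalf²=0.207576
  +F: nom +13.980 → Σnom=-12.460; wc +0.149/-0.149 → slack +1.022/-0.919; half-tol=0.149, Σhalf²=0.229777
  -G: nom -38.000 → Σnom=-50.460; wc +0.420/-0.420 → slack +1.442/-1.339; half-tol=0.420, Σhalf²=0.406177
  -H: nom -30.300 → Σnom=-80.760; wc +0.030/-0.340 → slack +1.472/-1.679; half-tol=0.185, Σhalf²=0.440402
  -I: nom -16.600 → Σnom=-97.360; wc +0.430/-0.170 → slack +1.902/-1.849; half-tol=0.300, Σhalf²=0.530402
  -J: nom -23.930 → Σnom=-121.290; wc +0.150/-0.500 → slack +2.052/-2.349; half-tol=0.325, Σhalf²=0.636027
Nominal = -121.290. Worst-case = [-121.290 - 2.349, -121.290 + 2.052] = [-123.639, -119.238]. RSS = √0.636027 = 0.798.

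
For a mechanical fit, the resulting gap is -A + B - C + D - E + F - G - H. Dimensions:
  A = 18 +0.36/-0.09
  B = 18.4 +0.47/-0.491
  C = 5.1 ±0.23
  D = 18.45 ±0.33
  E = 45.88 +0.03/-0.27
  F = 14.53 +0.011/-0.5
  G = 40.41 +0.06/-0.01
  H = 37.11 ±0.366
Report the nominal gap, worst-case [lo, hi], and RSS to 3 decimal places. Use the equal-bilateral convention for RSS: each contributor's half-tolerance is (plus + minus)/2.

Stack each dimension's contribution:
  -A: nom -18.000 → Σnom=-18.000; wc +0.090/-0.360 → slack +0.090/-0.360; half-tol=0.225, Σhalf²=0.050625
  +B: nom +18.400 → Σnom=0.400; wc +0.470/-0.491 → slack +0.560/-0.851; half-tol=0.480, Σhalf²=0.281505
  -C: nom -5.100 → Σnom=-4.700; wc +0.230/-0.230 → slack +0.790/-1.081; half-tol=0.230, Σhalf²=0.334405
  +D: nom +18.450 → Σnom=13.750; wc +0.330/-0.330 → slack +1.120/-1.411; half-tol=0.330, Σhalf²=0.443305
  -E: nom -45.880 → Σnom=-32.130; wc +0.270/-0.030 → slack +1.390/-1.441; half-tol=0.150, Σhalf²=0.465805
  +F: nom +14.530 → Σnom=-17.600; wc +0.011/-0.500 → slack +1.401/-1.941; half-tol=0.256, Σhalf²=0.531085
  -G: nom -40.410 → Σnom=-58.010; wc +0.010/-0.060 → slack +1.411/-2.001; half-tol=0.035, Σhalf²=0.532311
  -H: nom -37.110 → Σnom=-95.120; wc +0.366/-0.366 → slack +1.777/-2.367; half-tol=0.366, Σhalf²=0.666266
Nominal = -95.120. Worst-case = [-95.120 - 2.367, -95.120 + 1.777] = [-97.487, -93.343]. RSS = √0.666266 = 0.816.

nominal=-95.120 wc=[-97.487,-93.343] rss=0.816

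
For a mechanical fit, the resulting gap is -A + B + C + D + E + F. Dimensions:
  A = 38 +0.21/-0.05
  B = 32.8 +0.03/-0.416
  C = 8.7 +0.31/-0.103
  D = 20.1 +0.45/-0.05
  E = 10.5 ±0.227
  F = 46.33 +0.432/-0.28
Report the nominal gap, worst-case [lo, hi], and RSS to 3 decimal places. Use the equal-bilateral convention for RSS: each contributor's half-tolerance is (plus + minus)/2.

Stack each dimension's contribution:
  -A: nom -38.000 → Σnom=-38.000; wc +0.050/-0.210 → slack +0.050/-0.210; half-tol=0.130, Σhalf²=0.016900
  +B: nom +32.800 → Σnom=-5.200; wc +0.030/-0.416 → slack +0.080/-0.626; half-tol=0.223, Σhalf²=0.066629
  +C: nom +8.700 → Σnom=3.500; wc +0.310/-0.103 → slack +0.390/-0.729; half-tol=0.206, Σhalf²=0.109271
  +D: nom +20.100 → Σnom=23.600; wc +0.450/-0.050 → slack +0.840/-0.779; half-tol=0.250, Σhalf²=0.171771
  +E: nom +10.500 → Σnom=34.100; wc +0.227/-0.227 → slack +1.067/-1.006; half-tol=0.227, Σhalf²=0.223300
  +F: nom +46.330 → Σnom=80.430; wc +0.432/-0.280 → slack +1.499/-1.286; half-tol=0.356, Σhalf²=0.350036
Nominal = 80.430. Worst-case = [80.430 - 1.286, 80.430 + 1.499] = [79.144, 81.929]. RSS = √0.350036 = 0.592.

nominal=80.430 wc=[79.144,81.929] rss=0.592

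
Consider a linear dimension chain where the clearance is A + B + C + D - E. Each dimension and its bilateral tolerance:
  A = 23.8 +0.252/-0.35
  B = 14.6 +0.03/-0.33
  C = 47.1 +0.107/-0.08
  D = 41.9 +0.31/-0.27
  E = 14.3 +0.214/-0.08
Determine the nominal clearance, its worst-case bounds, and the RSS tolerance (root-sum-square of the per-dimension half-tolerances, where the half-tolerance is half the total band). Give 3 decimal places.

Stack each dimension's contribution:
  +A: nom +23.800 → Σnom=23.800; wc +0.252/-0.350 → slack +0.252/-0.350; half-tol=0.301, Σhalf²=0.090601
  +B: nom +14.600 → Σnom=38.400; wc +0.030/-0.330 → slack +0.282/-0.680; half-tol=0.180, Σhalf²=0.123001
  +C: nom +47.100 → Σnom=85.500; wc +0.107/-0.080 → slack +0.389/-0.760; half-tol=0.093, Σhalf²=0.131743
  +D: nom +41.900 → Σnom=127.400; wc +0.310/-0.270 → slack +0.699/-1.030; half-tol=0.290, Σhalf²=0.215843
  -E: nom -14.300 → Σnom=113.100; wc +0.080/-0.214 → slack +0.779/-1.244; half-tol=0.147, Σhalf²=0.237452
Nominal = 113.100. Worst-case = [113.100 - 1.244, 113.100 + 0.779] = [111.856, 113.879]. RSS = √0.237452 = 0.487.

nominal=113.100 wc=[111.856,113.879] rss=0.487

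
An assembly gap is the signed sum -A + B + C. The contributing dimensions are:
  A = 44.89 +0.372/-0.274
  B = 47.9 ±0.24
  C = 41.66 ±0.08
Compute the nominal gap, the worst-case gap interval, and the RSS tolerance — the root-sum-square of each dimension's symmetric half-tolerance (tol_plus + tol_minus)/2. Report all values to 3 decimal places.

Stack each dimension's contribution:
  -A: nom -44.890 → Σnom=-44.890; wc +0.274/-0.372 → slack +0.274/-0.372; half-tol=0.323, Σhalf²=0.104329
  +B: nom +47.900 → Σnom=3.010; wc +0.240/-0.240 → slack +0.514/-0.612; half-tol=0.240, Σhalf²=0.161929
  +C: nom +41.660 → Σnom=44.670; wc +0.080/-0.080 → slack +0.594/-0.692; half-tol=0.080, Σhalf²=0.168329
Nominal = 44.670. Worst-case = [44.670 - 0.692, 44.670 + 0.594] = [43.978, 45.264]. RSS = √0.168329 = 0.410.

nominal=44.670 wc=[43.978,45.264] rss=0.410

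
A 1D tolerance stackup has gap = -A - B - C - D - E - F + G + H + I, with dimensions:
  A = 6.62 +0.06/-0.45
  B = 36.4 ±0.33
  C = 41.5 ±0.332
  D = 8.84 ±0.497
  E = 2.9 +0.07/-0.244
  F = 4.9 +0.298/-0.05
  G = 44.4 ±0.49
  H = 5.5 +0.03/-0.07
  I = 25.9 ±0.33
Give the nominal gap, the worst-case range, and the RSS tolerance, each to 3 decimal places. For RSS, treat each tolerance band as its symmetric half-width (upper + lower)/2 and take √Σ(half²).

Stack each dimension's contribution:
  -A: nom -6.620 → Σnom=-6.620; wc +0.450/-0.060 → slack +0.450/-0.060; half-tol=0.255, Σhalf²=0.065025
  -B: nom -36.400 → Σnom=-43.020; wc +0.330/-0.330 → slack +0.780/-0.390; half-tol=0.330, Σhalf²=0.173925
  -C: nom -41.500 → Σnom=-84.520; wc +0.332/-0.332 → slack +1.112/-0.722; half-tol=0.332, Σhalf²=0.284149
  -D: nom -8.840 → Σnom=-93.360; wc +0.497/-0.497 → slack +1.609/-1.219; half-tol=0.497, Σhalf²=0.531158
  -E: nom -2.900 → Σnom=-96.260; wc +0.244/-0.070 → slack +1.853/-1.289; half-tol=0.157, Σhalf²=0.555807
  -F: nom -4.900 → Σnom=-101.160; wc +0.050/-0.298 → slack +1.903/-1.587; half-tol=0.174, Σhalf²=0.586083
  +G: nom +44.400 → Σnom=-56.760; wc +0.490/-0.490 → slack +2.393/-2.077; half-tol=0.490, Σhalf²=0.826183
  +H: nom +5.500 → Σnom=-51.260; wc +0.030/-0.070 → slack +2.423/-2.147; half-tol=0.050, Σhalf²=0.828683
  +I: nom +25.900 → Σnom=-25.360; wc +0.330/-0.330 → slack +2.753/-2.477; half-tol=0.330, Σhalf²=0.937583
Nominal = -25.360. Worst-case = [-25.360 - 2.477, -25.360 + 2.753] = [-27.837, -22.607]. RSS = √0.937583 = 0.968.

nominal=-25.360 wc=[-27.837,-22.607] rss=0.968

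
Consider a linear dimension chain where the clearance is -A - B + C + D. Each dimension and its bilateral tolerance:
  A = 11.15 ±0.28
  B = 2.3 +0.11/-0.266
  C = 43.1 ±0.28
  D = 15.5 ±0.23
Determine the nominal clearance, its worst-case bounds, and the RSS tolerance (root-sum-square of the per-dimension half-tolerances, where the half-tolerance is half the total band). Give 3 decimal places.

Stack each dimension's contribution:
  -A: nom -11.150 → Σnom=-11.150; wc +0.280/-0.280 → slack +0.280/-0.280; half-tol=0.280, Σhalf²=0.078400
  -B: nom -2.300 → Σnom=-13.450; wc +0.266/-0.110 → slack +0.546/-0.390; half-tol=0.188, Σhalf²=0.113744
  +C: nom +43.100 → Σnom=29.650; wc +0.280/-0.280 → slack +0.826/-0.670; half-tol=0.280, Σhalf²=0.192144
  +D: nom +15.500 → Σnom=45.150; wc +0.230/-0.230 → slack +1.056/-0.900; half-tol=0.230, Σhalf²=0.245044
Nominal = 45.150. Worst-case = [45.150 - 0.900, 45.150 + 1.056] = [44.250, 46.206]. RSS = √0.245044 = 0.495.

nominal=45.150 wc=[44.250,46.206] rss=0.495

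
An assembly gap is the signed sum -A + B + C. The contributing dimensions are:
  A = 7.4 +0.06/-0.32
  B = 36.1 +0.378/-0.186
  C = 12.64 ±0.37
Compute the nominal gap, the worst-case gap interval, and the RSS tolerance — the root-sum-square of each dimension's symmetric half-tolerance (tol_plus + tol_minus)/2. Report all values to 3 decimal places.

Stack each dimension's contribution:
  -A: nom -7.400 → Σnom=-7.400; wc +0.320/-0.060 → slack +0.320/-0.060; half-tol=0.190, Σhalf²=0.036100
  +B: nom +36.100 → Σnom=28.700; wc +0.378/-0.186 → slack +0.698/-0.246; half-tol=0.282, Σhalf²=0.115624
  +C: nom +12.640 → Σnom=41.340; wc +0.370/-0.370 → slack +1.068/-0.616; half-tol=0.370, Σhalf²=0.252524
Nominal = 41.340. Worst-case = [41.340 - 0.616, 41.340 + 1.068] = [40.724, 42.408]. RSS = √0.252524 = 0.503.

nominal=41.340 wc=[40.724,42.408] rss=0.503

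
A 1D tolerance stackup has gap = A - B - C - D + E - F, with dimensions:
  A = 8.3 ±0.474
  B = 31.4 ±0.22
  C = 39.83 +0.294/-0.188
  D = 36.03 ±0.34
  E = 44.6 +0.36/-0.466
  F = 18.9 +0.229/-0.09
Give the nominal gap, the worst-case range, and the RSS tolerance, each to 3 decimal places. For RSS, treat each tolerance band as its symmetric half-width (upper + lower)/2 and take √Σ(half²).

Stack each dimension's contribution:
  +A: nom +8.300 → Σnom=8.300; wc +0.474/-0.474 → slack +0.474/-0.474; half-tol=0.474, Σhalf²=0.224676
  -B: nom -31.400 → Σnom=-23.100; wc +0.220/-0.220 → slack +0.694/-0.694; half-tol=0.220, Σhalf²=0.273076
  -C: nom -39.830 → Σnom=-62.930; wc +0.188/-0.294 → slack +0.882/-0.988; half-tol=0.241, Σhalf²=0.331157
  -D: nom -36.030 → Σnom=-98.960; wc +0.340/-0.340 → slack +1.222/-1.328; half-tol=0.340, Σhalf²=0.446757
  +E: nom +44.600 → Σnom=-54.360; wc +0.360/-0.466 → slack +1.582/-1.794; half-tol=0.413, Σhalf²=0.617326
  -F: nom -18.900 → Σnom=-73.260; wc +0.090/-0.229 → slack +1.672/-2.023; half-tol=0.160, Σhalf²=0.642766
Nominal = -73.260. Worst-case = [-73.260 - 2.023, -73.260 + 1.672] = [-75.283, -71.588]. RSS = √0.642766 = 0.802.

nominal=-73.260 wc=[-75.283,-71.588] rss=0.802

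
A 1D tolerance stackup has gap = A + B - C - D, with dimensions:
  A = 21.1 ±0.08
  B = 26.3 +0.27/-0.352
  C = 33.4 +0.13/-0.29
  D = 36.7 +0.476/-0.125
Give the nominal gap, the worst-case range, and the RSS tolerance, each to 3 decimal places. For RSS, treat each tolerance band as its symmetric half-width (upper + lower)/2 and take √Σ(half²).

nominal=-22.700 wc=[-23.738,-21.935] rss=0.487

Stack each dimension's contribution:
  +A: nom +21.100 → Σnom=21.100; wc +0.080/-0.080 → slack +0.080/-0.080; half-tol=0.080, Σhalf²=0.006400
  +B: nom +26.300 → Σnom=47.400; wc +0.270/-0.352 → slack +0.350/-0.432; half-tol=0.311, Σhalf²=0.103121
  -C: nom -33.400 → Σnom=14.000; wc +0.290/-0.130 → slack +0.640/-0.562; half-tol=0.210, Σhalf²=0.147221
  -D: nom -36.700 → Σnom=-22.700; wc +0.125/-0.476 → slack +0.765/-1.038; half-tol=0.300, Σhalf²=0.237521
Nominal = -22.700. Worst-case = [-22.700 - 1.038, -22.700 + 0.765] = [-23.738, -21.935]. RSS = √0.237521 = 0.487.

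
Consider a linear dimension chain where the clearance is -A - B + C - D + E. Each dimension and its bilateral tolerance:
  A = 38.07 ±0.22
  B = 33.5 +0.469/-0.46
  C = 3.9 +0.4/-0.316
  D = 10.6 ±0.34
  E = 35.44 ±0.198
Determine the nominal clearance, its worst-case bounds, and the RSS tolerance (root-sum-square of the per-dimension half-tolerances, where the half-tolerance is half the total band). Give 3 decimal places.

nominal=-42.830 wc=[-44.373,-41.212] rss=0.740

Stack each dimension's contribution:
  -A: nom -38.070 → Σnom=-38.070; wc +0.220/-0.220 → slack +0.220/-0.220; half-tol=0.220, Σhalf²=0.048400
  -B: nom -33.500 → Σnom=-71.570; wc +0.460/-0.469 → slack +0.680/-0.689; half-tol=0.465, Σhalf²=0.264160
  +C: nom +3.900 → Σnom=-67.670; wc +0.400/-0.316 → slack +1.080/-1.005; half-tol=0.358, Σhalf²=0.392324
  -D: nom -10.600 → Σnom=-78.270; wc +0.340/-0.340 → slack +1.420/-1.345; half-tol=0.340, Σhalf²=0.507924
  +E: nom +35.440 → Σnom=-42.830; wc +0.198/-0.198 → slack +1.618/-1.543; half-tol=0.198, Σhalf²=0.547128
Nominal = -42.830. Worst-case = [-42.830 - 1.543, -42.830 + 1.618] = [-44.373, -41.212]. RSS = √0.547128 = 0.740.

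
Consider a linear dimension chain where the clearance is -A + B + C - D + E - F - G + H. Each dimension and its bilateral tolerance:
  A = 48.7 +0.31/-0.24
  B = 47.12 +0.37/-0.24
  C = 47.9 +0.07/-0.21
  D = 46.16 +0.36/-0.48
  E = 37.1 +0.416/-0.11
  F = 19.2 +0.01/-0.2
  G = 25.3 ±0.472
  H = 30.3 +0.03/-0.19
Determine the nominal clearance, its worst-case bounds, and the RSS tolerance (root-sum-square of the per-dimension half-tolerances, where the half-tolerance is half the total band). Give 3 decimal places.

nominal=23.060 wc=[21.158,25.338] rss=0.824

Stack each dimension's contribution:
  -A: nom -48.700 → Σnom=-48.700; wc +0.240/-0.310 → slack +0.240/-0.310; half-tol=0.275, Σhalf²=0.075625
  +B: nom +47.120 → Σnom=-1.580; wc +0.370/-0.240 → slack +0.610/-0.550; half-tol=0.305, Σhalf²=0.168650
  +C: nom +47.900 → Σnom=46.320; wc +0.070/-0.210 → slack +0.680/-0.760; half-tol=0.140, Σhalf²=0.188250
  -D: nom -46.160 → Σnom=0.160; wc +0.480/-0.360 → slack +1.160/-1.120; half-tol=0.420, Σhalf²=0.364650
  +E: nom +37.100 → Σnom=37.260; wc +0.416/-0.110 → slack +1.576/-1.230; half-tol=0.263, Σhalf²=0.433819
  -F: nom -19.200 → Σnom=18.060; wc +0.200/-0.010 → slack +1.776/-1.240; half-tol=0.105, Σhalf²=0.444844
  -G: nom -25.300 → Σnom=-7.240; wc +0.472/-0.472 → slack +2.248/-1.712; half-tol=0.472, Σhalf²=0.667628
  +H: nom +30.300 → Σnom=23.060; wc +0.030/-0.190 → slack +2.278/-1.902; half-tol=0.110, Σhalf²=0.679728
Nominal = 23.060. Worst-case = [23.060 - 1.902, 23.060 + 2.278] = [21.158, 25.338]. RSS = √0.679728 = 0.824.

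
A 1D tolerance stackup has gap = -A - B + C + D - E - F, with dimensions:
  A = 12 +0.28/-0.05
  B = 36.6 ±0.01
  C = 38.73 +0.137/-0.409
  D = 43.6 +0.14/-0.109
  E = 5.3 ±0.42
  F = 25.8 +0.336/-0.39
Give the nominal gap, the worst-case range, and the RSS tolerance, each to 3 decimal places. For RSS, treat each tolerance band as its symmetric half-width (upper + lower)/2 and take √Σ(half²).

nominal=2.630 wc=[1.066,3.777] rss=0.652

Stack each dimension's contribution:
  -A: nom -12.000 → Σnom=-12.000; wc +0.050/-0.280 → slack +0.050/-0.280; half-tol=0.165, Σhalf²=0.027225
  -B: nom -36.600 → Σnom=-48.600; wc +0.010/-0.010 → slack +0.060/-0.290; half-tol=0.010, Σhalf²=0.027325
  +C: nom +38.730 → Σnom=-9.870; wc +0.137/-0.409 → slack +0.197/-0.699; half-tol=0.273, Σhalf²=0.101854
  +D: nom +43.600 → Σnom=33.730; wc +0.140/-0.109 → slack +0.337/-0.808; half-tol=0.124, Σhalf²=0.117354
  -E: nom -5.300 → Σnom=28.430; wc +0.420/-0.420 → slack +0.757/-1.228; half-tol=0.420, Σhalf²=0.293754
  -F: nom -25.800 → Σnom=2.630; wc +0.390/-0.336 → slack +1.147/-1.564; half-tol=0.363, Σhalf²=0.425523
Nominal = 2.630. Worst-case = [2.630 - 1.564, 2.630 + 1.147] = [1.066, 3.777]. RSS = √0.425523 = 0.652.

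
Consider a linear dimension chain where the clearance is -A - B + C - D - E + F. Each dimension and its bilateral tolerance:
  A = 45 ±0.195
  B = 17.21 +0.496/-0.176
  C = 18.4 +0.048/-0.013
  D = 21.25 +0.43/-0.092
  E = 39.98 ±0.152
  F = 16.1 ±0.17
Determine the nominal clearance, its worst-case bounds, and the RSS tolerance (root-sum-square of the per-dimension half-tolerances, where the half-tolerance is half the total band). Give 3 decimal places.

nominal=-88.940 wc=[-90.396,-88.107] rss=0.522

Stack each dimension's contribution:
  -A: nom -45.000 → Σnom=-45.000; wc +0.195/-0.195 → slack +0.195/-0.195; half-tol=0.195, Σhalf²=0.038025
  -B: nom -17.210 → Σnom=-62.210; wc +0.176/-0.496 → slack +0.371/-0.691; half-tol=0.336, Σhalf²=0.150921
  +C: nom +18.400 → Σnom=-43.810; wc +0.048/-0.013 → slack +0.419/-0.704; half-tol=0.030, Σhalf²=0.151851
  -D: nom -21.250 → Σnom=-65.060; wc +0.092/-0.430 → slack +0.511/-1.134; half-tol=0.261, Σhalf²=0.219972
  -E: nom -39.980 → Σnom=-105.040; wc +0.152/-0.152 → slack +0.663/-1.286; half-tol=0.152, Σhalf²=0.243076
  +F: nom +16.100 → Σnom=-88.940; wc +0.170/-0.170 → slack +0.833/-1.456; half-tol=0.170, Σhalf²=0.271976
Nominal = -88.940. Worst-case = [-88.940 - 1.456, -88.940 + 0.833] = [-90.396, -88.107]. RSS = √0.271976 = 0.522.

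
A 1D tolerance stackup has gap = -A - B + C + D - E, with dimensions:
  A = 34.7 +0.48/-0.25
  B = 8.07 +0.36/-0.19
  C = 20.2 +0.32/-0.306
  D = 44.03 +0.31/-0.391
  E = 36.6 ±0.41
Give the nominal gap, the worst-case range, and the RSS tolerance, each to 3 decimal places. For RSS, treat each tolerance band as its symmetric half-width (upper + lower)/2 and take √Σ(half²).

Stack each dimension's contribution:
  -A: nom -34.700 → Σnom=-34.700; wc +0.250/-0.480 → slack +0.250/-0.480; half-tol=0.365, Σhalf²=0.133225
  -B: nom -8.070 → Σnom=-42.770; wc +0.190/-0.360 → slack +0.440/-0.840; half-tol=0.275, Σhalf²=0.208850
  +C: nom +20.200 → Σnom=-22.570; wc +0.320/-0.306 → slack +0.760/-1.146; half-tol=0.313, Σhalf²=0.306819
  +D: nom +44.030 → Σnom=21.460; wc +0.310/-0.391 → slack +1.070/-1.537; half-tol=0.351, Σhalf²=0.429669
  -E: nom -36.600 → Σnom=-15.140; wc +0.410/-0.410 → slack +1.480/-1.947; half-tol=0.410, Σhalf²=0.597769
Nominal = -15.140. Worst-case = [-15.140 - 1.947, -15.140 + 1.480] = [-17.087, -13.660]. RSS = √0.597769 = 0.773.

nominal=-15.140 wc=[-17.087,-13.660] rss=0.773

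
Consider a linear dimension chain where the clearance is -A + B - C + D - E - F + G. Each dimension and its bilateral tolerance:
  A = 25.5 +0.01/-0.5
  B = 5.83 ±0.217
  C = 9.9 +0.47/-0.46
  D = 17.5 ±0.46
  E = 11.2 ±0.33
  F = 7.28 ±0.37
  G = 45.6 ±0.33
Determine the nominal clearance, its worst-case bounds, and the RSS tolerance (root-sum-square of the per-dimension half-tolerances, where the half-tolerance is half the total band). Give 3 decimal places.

Stack each dimension's contribution:
  -A: nom -25.500 → Σnom=-25.500; wc +0.500/-0.010 → slack +0.500/-0.010; half-tol=0.255, Σhalf²=0.065025
  +B: nom +5.830 → Σnom=-19.670; wc +0.217/-0.217 → slack +0.717/-0.227; half-tol=0.217, Σhalf²=0.112114
  -C: nom -9.900 → Σnom=-29.570; wc +0.460/-0.470 → slack +1.177/-0.697; half-tol=0.465, Σhalf²=0.328339
  +D: nom +17.500 → Σnom=-12.070; wc +0.460/-0.460 → slack +1.637/-1.157; half-tol=0.460, Σhalf²=0.539939
  -E: nom -11.200 → Σnom=-23.270; wc +0.330/-0.330 → slack +1.967/-1.487; half-tol=0.330, Σhalf²=0.648839
  -F: nom -7.280 → Σnom=-30.550; wc +0.370/-0.370 → slack +2.337/-1.857; half-tol=0.370, Σhalf²=0.785739
  +G: nom +45.600 → Σnom=15.050; wc +0.330/-0.330 → slack +2.667/-2.187; half-tol=0.330, Σhalf²=0.894639
Nominal = 15.050. Worst-case = [15.050 - 2.187, 15.050 + 2.667] = [12.863, 17.717]. RSS = √0.894639 = 0.946.

nominal=15.050 wc=[12.863,17.717] rss=0.946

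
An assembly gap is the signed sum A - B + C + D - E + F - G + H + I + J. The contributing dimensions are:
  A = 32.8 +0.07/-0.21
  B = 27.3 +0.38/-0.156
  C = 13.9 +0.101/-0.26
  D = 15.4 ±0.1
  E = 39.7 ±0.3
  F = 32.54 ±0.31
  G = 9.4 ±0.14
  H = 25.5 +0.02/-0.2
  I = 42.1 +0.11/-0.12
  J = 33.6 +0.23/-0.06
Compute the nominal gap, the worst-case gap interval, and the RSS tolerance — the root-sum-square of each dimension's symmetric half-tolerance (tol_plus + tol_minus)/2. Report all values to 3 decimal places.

Stack each dimension's contribution:
  +A: nom +32.800 → Σnom=32.800; wc +0.070/-0.210 → slack +0.070/-0.210; half-tol=0.140, Σhalf²=0.019600
  -B: nom -27.300 → Σnom=5.500; wc +0.156/-0.380 → slack +0.226/-0.590; half-tol=0.268, Σhalf²=0.091424
  +C: nom +13.900 → Σnom=19.400; wc +0.101/-0.260 → slack +0.327/-0.850; half-tol=0.180, Σhalf²=0.124004
  +D: nom +15.400 → Σnom=34.800; wc +0.100/-0.100 → slack +0.427/-0.950; half-tol=0.100, Σhalf²=0.134004
  -E: nom -39.700 → Σnom=-4.900; wc +0.300/-0.300 → slack +0.727/-1.250; half-tol=0.300, Σhalf²=0.224004
  +F: nom +32.540 → Σnom=27.640; wc +0.310/-0.310 → slack +1.037/-1.560; half-tol=0.310, Σhalf²=0.320104
  -G: nom -9.400 → Σnom=18.240; wc +0.140/-0.140 → slack +1.177/-1.700; half-tol=0.140, Σhalf²=0.339704
  +H: nom +25.500 → Σnom=43.740; wc +0.020/-0.200 → slack +1.197/-1.900; half-tol=0.110, Σhalf²=0.351804
  +I: nom +42.100 → Σnom=85.840; wc +0.110/-0.120 → slack +1.307/-2.020; half-tol=0.115, Σhalf²=0.365029
  +J: nom +33.600 → Σnom=119.440; wc +0.230/-0.060 → slack +1.537/-2.080; half-tol=0.145, Σhalf²=0.386054
Nominal = 119.440. Worst-case = [119.440 - 2.080, 119.440 + 1.537] = [117.360, 120.977]. RSS = √0.386054 = 0.621.

nominal=119.440 wc=[117.360,120.977] rss=0.621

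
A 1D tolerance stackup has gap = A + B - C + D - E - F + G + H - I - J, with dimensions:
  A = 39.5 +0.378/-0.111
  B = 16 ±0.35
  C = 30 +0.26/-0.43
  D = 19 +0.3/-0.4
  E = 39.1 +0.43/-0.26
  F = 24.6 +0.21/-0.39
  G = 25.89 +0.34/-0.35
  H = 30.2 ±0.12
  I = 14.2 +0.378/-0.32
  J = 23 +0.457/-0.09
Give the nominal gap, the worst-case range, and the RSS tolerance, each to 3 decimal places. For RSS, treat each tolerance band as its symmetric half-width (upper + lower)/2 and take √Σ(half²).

Stack each dimension's contribution:
  +A: nom +39.500 → Σnom=39.500; wc +0.378/-0.111 → slack +0.378/-0.111; half-tol=0.244, Σhalf²=0.059780
  +B: nom +16.000 → Σnom=55.500; wc +0.350/-0.350 → slack +0.728/-0.461; half-tol=0.350, Σhalf²=0.182280
  -C: nom -30.000 → Σnom=25.500; wc +0.430/-0.260 → slack +1.158/-0.721; half-tol=0.345, Σhalf²=0.301305
  +D: nom +19.000 → Σnom=44.500; wc +0.300/-0.400 → slack +1.458/-1.121; half-tol=0.350, Σhalf²=0.423805
  -E: nom -39.100 → Σnom=5.400; wc +0.260/-0.430 → slack +1.718/-1.551; half-tol=0.345, Σhalf²=0.542830
  -F: nom -24.600 → Σnom=-19.200; wc +0.390/-0.210 → slack +2.108/-1.761; half-tol=0.300, Σhalf²=0.632830
  +G: nom +25.890 → Σnom=6.690; wc +0.340/-0.350 → slack +2.448/-2.111; half-tol=0.345, Σhalf²=0.751855
  +H: nom +30.200 → Σnom=36.890; wc +0.120/-0.120 → slack +2.568/-2.231; half-tol=0.120, Σhalf²=0.766255
  -I: nom -14.200 → Σnom=22.690; wc +0.320/-0.378 → slack +2.888/-2.609; half-tol=0.349, Σhalf²=0.888056
  -J: nom -23.000 → Σnom=-0.310; wc +0.090/-0.457 → slack +2.978/-3.066; half-tol=0.274, Σhalf²=0.962858
Nominal = -0.310. Worst-case = [-0.310 - 3.066, -0.310 + 2.978] = [-3.376, 2.668]. RSS = √0.962858 = 0.981.

nominal=-0.310 wc=[-3.376,2.668] rss=0.981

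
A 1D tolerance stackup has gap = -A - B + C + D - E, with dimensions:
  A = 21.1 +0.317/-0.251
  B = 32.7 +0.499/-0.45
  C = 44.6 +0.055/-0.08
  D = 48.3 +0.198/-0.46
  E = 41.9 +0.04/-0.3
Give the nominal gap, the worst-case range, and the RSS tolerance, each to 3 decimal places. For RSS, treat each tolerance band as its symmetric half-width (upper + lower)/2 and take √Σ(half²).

nominal=-2.800 wc=[-4.196,-1.546] rss=0.669

Stack each dimension's contribution:
  -A: nom -21.100 → Σnom=-21.100; wc +0.251/-0.317 → slack +0.251/-0.317; half-tol=0.284, Σhalf²=0.080656
  -B: nom -32.700 → Σnom=-53.800; wc +0.450/-0.499 → slack +0.701/-0.816; half-tol=0.475, Σhalf²=0.305806
  +C: nom +44.600 → Σnom=-9.200; wc +0.055/-0.080 → slack +0.756/-0.896; half-tol=0.068, Σhalf²=0.310363
  +D: nom +48.300 → Σnom=39.100; wc +0.198/-0.460 → slack +0.954/-1.356; half-tol=0.329, Σhalf²=0.418604
  -E: nom -41.900 → Σnom=-2.800; wc +0.300/-0.040 → slack +1.254/-1.396; half-tol=0.170, Σhalf²=0.447503
Nominal = -2.800. Worst-case = [-2.800 - 1.396, -2.800 + 1.254] = [-4.196, -1.546]. RSS = √0.447503 = 0.669.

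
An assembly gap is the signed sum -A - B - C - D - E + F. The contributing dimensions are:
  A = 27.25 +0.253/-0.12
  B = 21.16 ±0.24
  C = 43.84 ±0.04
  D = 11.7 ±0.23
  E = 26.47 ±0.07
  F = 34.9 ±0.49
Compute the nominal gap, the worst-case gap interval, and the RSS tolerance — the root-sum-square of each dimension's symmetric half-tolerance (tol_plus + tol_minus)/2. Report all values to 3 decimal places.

nominal=-95.520 wc=[-96.843,-94.330] rss=0.626

Stack each dimension's contribution:
  -A: nom -27.250 → Σnom=-27.250; wc +0.120/-0.253 → slack +0.120/-0.253; half-tol=0.186, Σhalf²=0.034782
  -B: nom -21.160 → Σnom=-48.410; wc +0.240/-0.240 → slack +0.360/-0.493; half-tol=0.240, Σhalf²=0.092382
  -C: nom -43.840 → Σnom=-92.250; wc +0.040/-0.040 → slack +0.400/-0.533; half-tol=0.040, Σhalf²=0.093982
  -D: nom -11.700 → Σnom=-103.950; wc +0.230/-0.230 → slack +0.630/-0.763; half-tol=0.230, Σhalf²=0.146882
  -E: nom -26.470 → Σnom=-130.420; wc +0.070/-0.070 → slack +0.700/-0.833; half-tol=0.070, Σhalf²=0.151782
  +F: nom +34.900 → Σnom=-95.520; wc +0.490/-0.490 → slack +1.190/-1.323; half-tol=0.490, Σhalf²=0.391882
Nominal = -95.520. Worst-case = [-95.520 - 1.323, -95.520 + 1.190] = [-96.843, -94.330]. RSS = √0.391882 = 0.626.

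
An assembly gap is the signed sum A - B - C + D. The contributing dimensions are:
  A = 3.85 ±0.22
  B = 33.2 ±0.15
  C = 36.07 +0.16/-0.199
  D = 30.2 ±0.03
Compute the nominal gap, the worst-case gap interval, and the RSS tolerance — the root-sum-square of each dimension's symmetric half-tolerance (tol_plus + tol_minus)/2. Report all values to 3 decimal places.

Stack each dimension's contribution:
  +A: nom +3.850 → Σnom=3.850; wc +0.220/-0.220 → slack +0.220/-0.220; half-tol=0.220, Σhalf²=0.048400
  -B: nom -33.200 → Σnom=-29.350; wc +0.150/-0.150 → slack +0.370/-0.370; half-tol=0.150, Σhalf²=0.070900
  -C: nom -36.070 → Σnom=-65.420; wc +0.199/-0.160 → slack +0.569/-0.530; half-tol=0.179, Σhalf²=0.103120
  +D: nom +30.200 → Σnom=-35.220; wc +0.030/-0.030 → slack +0.599/-0.560; half-tol=0.030, Σhalf²=0.104020
Nominal = -35.220. Worst-case = [-35.220 - 0.560, -35.220 + 0.599] = [-35.780, -34.621]. RSS = √0.104020 = 0.323.

nominal=-35.220 wc=[-35.780,-34.621] rss=0.323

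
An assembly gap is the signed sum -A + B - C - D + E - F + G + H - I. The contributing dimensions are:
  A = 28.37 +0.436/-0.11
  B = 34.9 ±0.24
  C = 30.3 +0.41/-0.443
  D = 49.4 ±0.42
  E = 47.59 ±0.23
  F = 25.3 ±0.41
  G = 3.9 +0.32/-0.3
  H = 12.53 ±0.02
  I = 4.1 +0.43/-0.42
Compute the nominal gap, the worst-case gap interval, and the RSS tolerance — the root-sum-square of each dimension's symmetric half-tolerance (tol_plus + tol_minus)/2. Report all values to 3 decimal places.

nominal=-38.550 wc=[-41.446,-35.937] rss=0.994

Stack each dimension's contribution:
  -A: nom -28.370 → Σnom=-28.370; wc +0.110/-0.436 → slack +0.110/-0.436; half-tol=0.273, Σhalf²=0.074529
  +B: nom +34.900 → Σnom=6.530; wc +0.240/-0.240 → slack +0.350/-0.676; half-tol=0.240, Σhalf²=0.132129
  -C: nom -30.300 → Σnom=-23.770; wc +0.443/-0.410 → slack +0.793/-1.086; half-tol=0.426, Σhalf²=0.314031
  -D: nom -49.400 → Σnom=-73.170; wc +0.420/-0.420 → slack +1.213/-1.506; half-tol=0.420, Σhalf²=0.490431
  +E: nom +47.590 → Σnom=-25.580; wc +0.230/-0.230 → slack +1.443/-1.736; half-tol=0.230, Σhalf²=0.543331
  -F: nom -25.300 → Σnom=-50.880; wc +0.410/-0.410 → slack +1.853/-2.146; half-tol=0.410, Σhalf²=0.711431
  +G: nom +3.900 → Σnom=-46.980; wc +0.320/-0.300 → slack +2.173/-2.446; half-tol=0.310, Σhalf²=0.807531
  +H: nom +12.530 → Σnom=-34.450; wc +0.020/-0.020 → slack +2.193/-2.466; half-tol=0.020, Σhalf²=0.807931
  -I: nom -4.100 → Σnom=-38.550; wc +0.420/-0.430 → slack +2.613/-2.896; half-tol=0.425, Σhalf²=0.988556
Nominal = -38.550. Worst-case = [-38.550 - 2.896, -38.550 + 2.613] = [-41.446, -35.937]. RSS = √0.988556 = 0.994.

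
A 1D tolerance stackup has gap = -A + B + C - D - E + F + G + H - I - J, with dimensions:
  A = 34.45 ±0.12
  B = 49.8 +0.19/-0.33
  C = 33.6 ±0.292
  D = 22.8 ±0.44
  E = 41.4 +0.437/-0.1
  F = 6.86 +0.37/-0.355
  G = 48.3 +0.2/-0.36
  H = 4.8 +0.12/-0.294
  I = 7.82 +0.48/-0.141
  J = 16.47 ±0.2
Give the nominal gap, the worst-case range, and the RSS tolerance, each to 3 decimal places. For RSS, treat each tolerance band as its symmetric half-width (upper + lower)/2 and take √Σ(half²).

Stack each dimension's contribution:
  -A: nom -34.450 → Σnom=-34.450; wc +0.120/-0.120 → slack +0.120/-0.120; half-tol=0.120, Σhalf²=0.014400
  +B: nom +49.800 → Σnom=15.350; wc +0.190/-0.330 → slack +0.310/-0.450; half-tol=0.260, Σhalf²=0.082000
  +C: nom +33.600 → Σnom=48.950; wc +0.292/-0.292 → slack +0.602/-0.742; half-tol=0.292, Σhalf²=0.167264
  -D: nom -22.800 → Σnom=26.150; wc +0.440/-0.440 → slack +1.042/-1.182; half-tol=0.440, Σhalf²=0.360864
  -E: nom -41.400 → Σnom=-15.250; wc +0.100/-0.437 → slack +1.142/-1.619; half-tol=0.269, Σhalf²=0.432956
  +F: nom +6.860 → Σnom=-8.390; wc +0.370/-0.355 → slack +1.512/-1.974; half-tol=0.362, Σhalf²=0.564362
  +G: nom +48.300 → Σnom=39.910; wc +0.200/-0.360 → slack +1.712/-2.334; half-tol=0.280, Σhalf²=0.642763
  +H: nom +4.800 → Σnom=44.710; wc +0.120/-0.294 → slack +1.832/-2.628; half-tol=0.207, Σhalf²=0.685612
  -I: nom -7.820 → Σnom=36.890; wc +0.141/-0.480 → slack +1.973/-3.108; half-tol=0.310, Σhalf²=0.782022
  -J: nom -16.470 → Σnom=20.420; wc +0.200/-0.200 → slack +2.173/-3.308; half-tol=0.200, Σhalf²=0.822022
Nominal = 20.420. Worst-case = [20.420 - 3.308, 20.420 + 2.173] = [17.112, 22.593]. RSS = √0.822022 = 0.907.

nominal=20.420 wc=[17.112,22.593] rss=0.907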